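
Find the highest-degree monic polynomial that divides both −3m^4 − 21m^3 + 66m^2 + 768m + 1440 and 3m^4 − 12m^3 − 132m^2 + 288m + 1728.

m^3 + 2m^2 − 32m − 96

Repeated division with remainder:
  −3m^4 − 21m^3 + 66m^2 + 768m + 1440 = (−1)(3m^4 − 12m^3 − 132m^2 + 288m + 1728) + (−33m^3 − 66m^2 + 1056m + 3168)
  3m^4 − 12m^3 − 132m^2 + 288m + 1728 = (−(1/11)m + 6/11)(−33m^3 − 66m^2 + 1056m + 3168) + (0)
Last nonzero remainder: −33m^3 − 66m^2 + 1056m + 3168. Dividing through by −33 gives the monic gcd m^3 + 2m^2 − 32m − 96.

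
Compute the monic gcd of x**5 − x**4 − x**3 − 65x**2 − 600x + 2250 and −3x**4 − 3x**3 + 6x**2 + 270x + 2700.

x**3 + 7x**2 + 40x + 150

By polynomial division,
  x**5 − x**4 − x**3 − 65x**2 − 600x + 2250 = (−(1/3)x + 2/3)(−3x**4 − 3x**3 + 6x**2 + 270x + 2700) + (3x**3 + 21x**2 + 120x + 450)
  −3x**4 − 3x**3 + 6x**2 + 270x + 2700 = (−x + 6)(3x**3 + 21x**2 + 120x + 450) + (0)
Last nonzero remainder: 3x**3 + 21x**2 + 120x + 450. Dividing through by 3 gives the monic gcd x**3 + 7x**2 + 40x + 150.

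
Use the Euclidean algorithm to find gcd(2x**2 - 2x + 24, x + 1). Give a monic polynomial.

Euclidean algorithm in ℚ[x]:
  2x**2 - 2x + 24 = (2x - 4)(x + 1) + (28)
  x + 1 = ((1/28)x + 1/28)(28) + (0)
The last nonzero remainder is the constant 28, so the polynomials are coprime and gcd = 1.

1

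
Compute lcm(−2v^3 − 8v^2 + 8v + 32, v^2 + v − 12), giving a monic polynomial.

Apply the Euclidean algorithm:
  −2v^3 − 8v^2 + 8v + 32 = (−2v − 6)(v^2 + v − 12) + (−10v − 40)
  v^2 + v − 12 = (−(1/10)v + 3/10)(−10v − 40) + (0)
Last nonzero remainder: −10v − 40. Dividing through by −10 gives the monic gcd v + 4.
Then lcm(f, g) = f·g / gcd(f, g); expanding and making the result monic gives the answer.

v^4 + v^3 − 16v^2 − 4v + 48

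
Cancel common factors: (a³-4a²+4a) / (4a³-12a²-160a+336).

Apply the Euclidean algorithm:
  a³-4a²+4a = (1/4)(4a³-12a²-160a+336) + (-a²+44a-84)
  4a³-12a²-160a+336 = (-4a-164)(-a²+44a-84) + (6720a-13440)
  -a²+44a-84 = (-(1/6720)a+1/160)(6720a-13440) + (0)
Last nonzero remainder: 6720a-13440. Dividing through by 6720 gives the monic gcd a-2.
Cancel a-2 from numerator and denominator to get the reduced form.

(a²-2a)/(4a²-4a-168)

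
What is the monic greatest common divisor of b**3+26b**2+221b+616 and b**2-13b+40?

By polynomial division,
  b**3+26b**2+221b+616 = (b+39)(b**2-13b+40) + (688b-944)
  b**2-13b+40 = ((1/688)b-125/7396)(688b-944) + (44460/1849)
  688b-944 = ((318028/11115)b-436364/11115)(44460/1849) + (0)
The last nonzero remainder is the constant 44460/1849, so the polynomials are coprime and gcd = 1.

1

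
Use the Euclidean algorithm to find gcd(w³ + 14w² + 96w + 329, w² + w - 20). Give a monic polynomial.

Apply the Euclidean algorithm:
  w³ + 14w² + 96w + 329 = (w + 13)(w² + w - 20) + (103w + 589)
  w² + w - 20 = ((1/103)w - 486/10609)(103w + 589) + (74074/10609)
  103w + 589 = ((1092727/74074)w + 6248701/74074)(74074/10609) + (0)
The last nonzero remainder is the constant 74074/10609, so the polynomials are coprime and gcd = 1.

1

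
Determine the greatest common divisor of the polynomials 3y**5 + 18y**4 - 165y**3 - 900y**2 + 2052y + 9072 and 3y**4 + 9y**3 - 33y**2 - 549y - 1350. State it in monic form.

Repeated division with remainder:
  3y**5 + 18y**4 - 165y**3 - 900y**2 + 2052y + 9072 = (y + 3)(3y**4 + 9y**3 - 33y**2 - 549y - 1350) + (-159y**3 - 252y**2 + 5049y + 13122)
  3y**4 + 9y**3 - 33y**2 - 549y - 1350 = (-(1/53)y - 75/2809)(-159y**3 - 252y**2 + 5049y + 13122) + ((156000/2809)y**2 - (468000/2809)y - 2808000/2809)
  -159y**3 - 252y**2 + 5049y + 13122 = (-(148877/52000)y - 682587/52000)((156000/2809)y**2 - (468000/2809)y - 2808000/2809) + (0)
Last nonzero remainder: (156000/2809)y**2 - (468000/2809)y - 2808000/2809. Dividing through by 156000/2809 gives the monic gcd y**2 - 3y - 18.

y**2 - 3y - 18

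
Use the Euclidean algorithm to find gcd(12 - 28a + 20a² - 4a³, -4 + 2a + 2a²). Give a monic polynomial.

-1 + a

Apply the Euclidean algorithm:
  -4a³ + 20a² - 28a + 12 = (-2a + 12)(2a² + 2a - 4) + (-60a + 60)
  2a² + 2a - 4 = (-(1/30)a - 1/15)(-60a + 60) + (0)
Last nonzero remainder: -60a + 60. Dividing through by -60 gives the monic gcd a - 1.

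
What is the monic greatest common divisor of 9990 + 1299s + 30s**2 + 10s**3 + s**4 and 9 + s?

9 + s

Euclidean algorithm in ℚ[s]:
  s**4 + 10s**3 + 30s**2 + 1299s + 9990 = (s**3 + s**2 + 21s + 1110)(s + 9) + (0)
The last nonzero remainder s + 9 is already monic.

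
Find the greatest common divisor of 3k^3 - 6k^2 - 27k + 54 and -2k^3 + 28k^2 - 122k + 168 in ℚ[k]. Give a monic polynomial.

k - 3

Apply the Euclidean algorithm:
  3k^3 - 6k^2 - 27k + 54 = (-3/2)(-2k^3 + 28k^2 - 122k + 168) + (36k^2 - 210k + 306)
  -2k^3 + 28k^2 - 122k + 168 = (-(1/18)k + 49/108)(36k^2 - 210k + 306) + (-(175/18)k + 175/6)
  36k^2 - 210k + 306 = (-(648/175)k + 1836/175)(-(175/18)k + 175/6) + (0)
Last nonzero remainder: -(175/18)k + 175/6. Dividing through by -175/18 gives the monic gcd k - 3.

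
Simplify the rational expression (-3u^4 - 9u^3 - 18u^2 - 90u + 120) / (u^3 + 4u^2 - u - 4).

(-3u^2 - 30)/(u + 1)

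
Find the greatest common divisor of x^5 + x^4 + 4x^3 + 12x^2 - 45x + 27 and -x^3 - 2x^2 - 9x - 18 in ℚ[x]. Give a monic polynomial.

x^2 + 9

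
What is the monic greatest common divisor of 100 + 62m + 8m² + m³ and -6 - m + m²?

2 + m

Repeated division with remainder:
  m³ + 8m² + 62m + 100 = (m + 9)(m² - m - 6) + (77m + 154)
  m² - m - 6 = ((1/77)m - 3/77)(77m + 154) + (0)
Last nonzero remainder: 77m + 154. Dividing through by 77 gives the monic gcd m + 2.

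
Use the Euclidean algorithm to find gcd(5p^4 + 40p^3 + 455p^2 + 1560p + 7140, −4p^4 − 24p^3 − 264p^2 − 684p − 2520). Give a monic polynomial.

By polynomial division,
  5p^4 + 40p^3 + 455p^2 + 1560p + 7140 = (−5/4)(−4p^4 − 24p^3 − 264p^2 − 684p − 2520) + (10p^3 + 125p^2 + 705p + 3990)
  −4p^4 − 24p^3 − 264p^2 − 684p − 2520 = (−(2/5)p + 13/5)(10p^3 + 125p^2 + 705p + 3990) + (−307p^2 − 921p − 12894)
  10p^3 + 125p^2 + 705p + 3990 = (−(10/307)p − 95/307)(−307p^2 − 921p − 12894) + (0)
Last nonzero remainder: −307p^2 − 921p − 12894. Dividing through by −307 gives the monic gcd p^2 + 3p + 42.

p^2 + 3p + 42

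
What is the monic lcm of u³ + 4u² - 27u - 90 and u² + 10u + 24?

u⁴ + 8u³ - 11u² - 198u - 360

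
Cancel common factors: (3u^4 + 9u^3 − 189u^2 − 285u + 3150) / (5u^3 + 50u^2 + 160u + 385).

(3u^3 − 12u^2 − 105u + 450)/(5u^2 + 15u + 55)

By polynomial division,
  3u^4 + 9u^3 − 189u^2 − 285u + 3150 = ((3/5)u − 21/5)(5u^3 + 50u^2 + 160u + 385) + (−75u^2 + 156u + 4767)
  5u^3 + 50u^2 + 160u + 385 = (−(1/15)u − 302/375)(−75u^2 + 156u + 4767) + ((75429/125)u + 528003/125)
  −75u^2 + 156u + 4767 = (−(3125/25143)u + 28375/25143)((75429/125)u + 528003/125) + (0)
Last nonzero remainder: (75429/125)u + 528003/125. Dividing through by 75429/125 gives the monic gcd u + 7.
Cancel u + 7 from numerator and denominator to get the reduced form.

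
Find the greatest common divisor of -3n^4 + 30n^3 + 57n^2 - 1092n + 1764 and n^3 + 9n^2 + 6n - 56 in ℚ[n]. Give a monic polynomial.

n - 2

Euclidean algorithm in ℚ[n]:
  -3n^4 + 30n^3 + 57n^2 - 1092n + 1764 = (-3n + 57)(n^3 + 9n^2 + 6n - 56) + (-438n^2 - 1602n + 4956)
  n^3 + 9n^2 + 6n - 56 = (-(1/438)n - 65/5329)(-438n^2 - 1602n + 4956) + (-(11858/5329)n + 23716/5329)
  -438n^2 - 1602n + 4956 = ((1167051/5929)n + 943233/847)(-(11858/5329)n + 23716/5329) + (0)
Last nonzero remainder: -(11858/5329)n + 23716/5329. Dividing through by -11858/5329 gives the monic gcd n - 2.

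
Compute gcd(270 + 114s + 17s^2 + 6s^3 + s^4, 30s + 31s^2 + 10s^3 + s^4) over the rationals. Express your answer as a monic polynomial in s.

15 + 8s + s^2

Repeated division with remainder:
  s^4 + 6s^3 + 17s^2 + 114s + 270 = (s^4 + 10s^3 + 31s^2 + 30s) + (-4s^3 - 14s^2 + 84s + 270)
  s^4 + 10s^3 + 31s^2 + 30s = (-(1/4)s - 13/8)(-4s^3 - 14s^2 + 84s + 270) + ((117/4)s^2 + 234s + 1755/4)
  -4s^3 - 14s^2 + 84s + 270 = (-(16/117)s + 8/13)((117/4)s^2 + 234s + 1755/4) + (0)
Last nonzero remainder: (117/4)s^2 + 234s + 1755/4. Dividing through by 117/4 gives the monic gcd s^2 + 8s + 15.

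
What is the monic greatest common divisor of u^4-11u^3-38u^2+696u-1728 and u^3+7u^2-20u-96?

u^2+4u-32

By polynomial division,
  u^4-11u^3-38u^2+696u-1728 = (u-18)(u^3+7u^2-20u-96) + (108u^2+432u-3456)
  u^3+7u^2-20u-96 = ((1/108)u+1/36)(108u^2+432u-3456) + (0)
Last nonzero remainder: 108u^2+432u-3456. Dividing through by 108 gives the monic gcd u^2+4u-32.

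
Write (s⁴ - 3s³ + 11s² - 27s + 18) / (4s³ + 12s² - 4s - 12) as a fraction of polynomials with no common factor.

Apply the Euclidean algorithm:
  s⁴ - 3s³ + 11s² - 27s + 18 = ((1/4)s - 3/2)(4s³ + 12s² - 4s - 12) + (30s² - 30s)
  4s³ + 12s² - 4s - 12 = ((2/15)s + 8/15)(30s² - 30s) + (12s - 12)
  30s² - 30s = ((5/2)s)(12s - 12) + (0)
Last nonzero remainder: 12s - 12. Dividing through by 12 gives the monic gcd s - 1.
Cancel s - 1 from numerator and denominator to get the reduced form.

(s³ - 2s² + 9s - 18)/(4s² + 16s + 12)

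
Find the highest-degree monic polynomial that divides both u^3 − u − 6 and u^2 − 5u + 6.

Repeated division with remainder:
  u^3 − u − 6 = (u + 5)(u^2 − 5u + 6) + (18u − 36)
  u^2 − 5u + 6 = ((1/18)u − 1/6)(18u − 36) + (0)
Last nonzero remainder: 18u − 36. Dividing through by 18 gives the monic gcd u − 2.

u − 2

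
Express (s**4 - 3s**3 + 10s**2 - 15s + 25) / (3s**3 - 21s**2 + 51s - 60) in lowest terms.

(s**2 + 5)/(3s - 12)

By polynomial division,
  s**4 - 3s**3 + 10s**2 - 15s + 25 = ((1/3)s + 4/3)(3s**3 - 21s**2 + 51s - 60) + (21s**2 - 63s + 105)
  3s**3 - 21s**2 + 51s - 60 = ((1/7)s - 4/7)(21s**2 - 63s + 105) + (0)
Last nonzero remainder: 21s**2 - 63s + 105. Dividing through by 21 gives the monic gcd s**2 - 3s + 5.
Cancel s**2 - 3s + 5 from numerator and denominator to get the reduced form.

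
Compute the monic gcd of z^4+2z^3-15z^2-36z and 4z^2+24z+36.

By polynomial division,
  z^4+2z^3-15z^2-36z = ((1/4)z^2-z)(4z^2+24z+36) + (0)
Last nonzero remainder: 4z^2+24z+36. Dividing through by 4 gives the monic gcd z^2+6z+9.

z^2+6z+9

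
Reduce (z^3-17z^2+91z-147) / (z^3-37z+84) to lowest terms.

By polynomial division,
  z^3-17z^2+91z-147 = (z^3-37z+84) + (-17z^2+128z-231)
  z^3-37z+84 = (-(1/17)z-128/289)(-17z^2+128z-231) + ((1764/289)z-5292/289)
  -17z^2+128z-231 = (-(4913/1764)z+3179/252)((1764/289)z-5292/289) + (0)
Last nonzero remainder: (1764/289)z-5292/289. Dividing through by 1764/289 gives the monic gcd z-3.
Cancel z-3 from numerator and denominator to get the reduced form.

(z^2-14z+49)/(z^2+3z-28)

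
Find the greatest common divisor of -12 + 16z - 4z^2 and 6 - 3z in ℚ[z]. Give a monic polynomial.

Repeated division with remainder:
  -4z^2 + 16z - 12 = ((4/3)z - 8/3)(-3z + 6) + (4)
  -3z + 6 = (-(3/4)z + 3/2)(4) + (0)
The last nonzero remainder is the constant 4, so the polynomials are coprime and gcd = 1.

1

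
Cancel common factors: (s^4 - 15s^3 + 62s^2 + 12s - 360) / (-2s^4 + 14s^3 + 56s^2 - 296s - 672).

Apply the Euclidean algorithm:
  s^4 - 15s^3 + 62s^2 + 12s - 360 = (-1/2)(-2s^4 + 14s^3 + 56s^2 - 296s - 672) + (-8s^3 + 90s^2 - 136s - 696)
  -2s^4 + 14s^3 + 56s^2 - 296s - 672 = ((1/4)s + 17/16)(-8s^3 + 90s^2 - 136s - 696) + (-(45/8)s^2 + (45/2)s + 135/2)
  -8s^3 + 90s^2 - 136s - 696 = ((64/45)s - 464/45)(-(45/8)s^2 + (45/2)s + 135/2) + (0)
Last nonzero remainder: -(45/8)s^2 + (45/2)s + 135/2. Dividing through by -45/8 gives the monic gcd s^2 - 4s - 12.
Cancel s^2 - 4s - 12 from numerator and denominator to get the reduced form.

(-s^2 + 11s - 30)/(2s^2 - 6s - 56)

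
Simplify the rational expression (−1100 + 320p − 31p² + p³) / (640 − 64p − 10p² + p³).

(110 − 21p + p²)/(−64 + p²)

Repeated division with remainder:
  p³ − 31p² + 320p − 1100 = (p³ − 10p² − 64p + 640) + (−21p² + 384p − 1740)
  p³ − 10p² − 64p + 640 = (−(1/21)p − 58/147)(−21p² + 384p − 1740) + ((228/49)p − 2280/49)
  −21p² + 384p − 1740 = (−(343/76)p + 1421/38)((228/49)p − 2280/49) + (0)
Last nonzero remainder: (228/49)p − 2280/49. Dividing through by 228/49 gives the monic gcd p − 10.
Cancel p − 10 from numerator and denominator to get the reduced form.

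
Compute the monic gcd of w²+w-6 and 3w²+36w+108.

Apply the Euclidean algorithm:
  w²+w-6 = (1/3)(3w²+36w+108) + (-11w-42)
  3w²+36w+108 = (-(3/11)w-270/121)(-11w-42) + (1728/121)
  -11w-42 = (-(1331/1728)w-847/288)(1728/121) + (0)
The last nonzero remainder is the constant 1728/121, so the polynomials are coprime and gcd = 1.

1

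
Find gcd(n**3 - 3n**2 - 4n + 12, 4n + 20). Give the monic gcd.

1

Euclidean algorithm in ℚ[n]:
  n**3 - 3n**2 - 4n + 12 = ((1/4)n**2 - 2n + 9)(4n + 20) + (-168)
  4n + 20 = (-(1/42)n - 5/42)(-168) + (0)
The last nonzero remainder is the constant -168, so the polynomials are coprime and gcd = 1.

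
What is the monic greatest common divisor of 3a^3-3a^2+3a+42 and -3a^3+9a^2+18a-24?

a+2

Apply the Euclidean algorithm:
  3a^3-3a^2+3a+42 = (-1)(-3a^3+9a^2+18a-24) + (6a^2+21a+18)
  -3a^3+9a^2+18a-24 = (-(1/2)a+13/4)(6a^2+21a+18) + (-(165/4)a-165/2)
  6a^2+21a+18 = (-(8/55)a-12/55)(-(165/4)a-165/2) + (0)
Last nonzero remainder: -(165/4)a-165/2. Dividing through by -165/4 gives the monic gcd a+2.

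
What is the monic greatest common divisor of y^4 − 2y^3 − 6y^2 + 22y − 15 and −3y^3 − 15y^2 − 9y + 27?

y^2 + 2y − 3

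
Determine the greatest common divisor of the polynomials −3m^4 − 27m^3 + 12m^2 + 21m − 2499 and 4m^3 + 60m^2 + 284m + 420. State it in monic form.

Euclidean algorithm in ℚ[m]:
  −3m^4 − 27m^3 + 12m^2 + 21m − 2499 = (−(3/4)m + 9/2)(4m^3 + 60m^2 + 284m + 420) + (−45m^2 − 942m − 4389)
  4m^3 + 60m^2 + 284m + 420 = (−(4/45)m + 356/675)(−45m^2 − 942m − 4389) + ((87904/225)m + 615328/225)
  −45m^2 − 942m − 4389 = (−(10125/87904)m − 141075/87904)((87904/225)m + 615328/225) + (0)
Last nonzero remainder: (87904/225)m + 615328/225. Dividing through by 87904/225 gives the monic gcd m + 7.

m + 7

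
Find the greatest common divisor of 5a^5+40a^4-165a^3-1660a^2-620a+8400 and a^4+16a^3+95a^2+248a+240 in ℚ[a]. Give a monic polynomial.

a^2+9a+20

Repeated division with remainder:
  5a^5+40a^4-165a^3-1660a^2-620a+8400 = (5a-40)(a^4+16a^3+95a^2+248a+240) + (900a^2+8100a+18000)
  a^4+16a^3+95a^2+248a+240 = ((1/900)a^2+(7/900)a+1/75)(900a^2+8100a+18000) + (0)
Last nonzero remainder: 900a^2+8100a+18000. Dividing through by 900 gives the monic gcd a^2+9a+20.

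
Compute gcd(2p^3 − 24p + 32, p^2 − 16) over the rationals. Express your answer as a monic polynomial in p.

p + 4

Euclidean algorithm in ℚ[p]:
  2p^3 − 24p + 32 = (2p)(p^2 − 16) + (8p + 32)
  p^2 − 16 = ((1/8)p − 1/2)(8p + 32) + (0)
Last nonzero remainder: 8p + 32. Dividing through by 8 gives the monic gcd p + 4.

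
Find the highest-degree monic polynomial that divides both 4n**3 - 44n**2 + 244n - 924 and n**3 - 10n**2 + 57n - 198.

By polynomial division,
  4n**3 - 44n**2 + 244n - 924 = (4)(n**3 - 10n**2 + 57n - 198) + (-4n**2 + 16n - 132)
  n**3 - 10n**2 + 57n - 198 = (-(1/4)n + 3/2)(-4n**2 + 16n - 132) + (0)
Last nonzero remainder: -4n**2 + 16n - 132. Dividing through by -4 gives the monic gcd n**2 - 4n + 33.

n**2 - 4n + 33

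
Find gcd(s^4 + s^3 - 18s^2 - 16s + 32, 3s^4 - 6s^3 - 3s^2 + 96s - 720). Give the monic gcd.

Euclidean algorithm in ℚ[s]:
  s^4 + s^3 - 18s^2 - 16s + 32 = (1/3)(3s^4 - 6s^3 - 3s^2 + 96s - 720) + (3s^3 - 17s^2 - 48s + 272)
  3s^4 - 6s^3 - 3s^2 + 96s - 720 = (s + 11/3)(3s^3 - 17s^2 - 48s + 272) + ((322/3)s^2 - 5152/3)
  3s^3 - 17s^2 - 48s + 272 = ((9/322)s - 51/322)((322/3)s^2 - 5152/3) + (0)
Last nonzero remainder: (322/3)s^2 - 5152/3. Dividing through by 322/3 gives the monic gcd s^2 - 16.

s^2 - 16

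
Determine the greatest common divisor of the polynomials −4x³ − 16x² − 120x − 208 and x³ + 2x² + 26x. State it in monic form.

x² + 2x + 26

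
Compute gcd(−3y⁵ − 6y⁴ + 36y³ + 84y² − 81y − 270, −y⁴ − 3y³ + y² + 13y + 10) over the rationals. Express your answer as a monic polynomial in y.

Euclidean algorithm in ℚ[y]:
  −3y⁵ − 6y⁴ + 36y³ + 84y² − 81y − 270 = (3y − 3)(−y⁴ − 3y³ + y² + 13y + 10) + (24y³ + 48y² − 72y − 240)
  −y⁴ − 3y³ + y² + 13y + 10 = (−(1/24)y − 1/24)(24y³ + 48y² − 72y − 240) + (0)
Last nonzero remainder: 24y³ + 48y² − 72y − 240. Dividing through by 24 gives the monic gcd y³ + 2y² − 3y − 10.

y³ + 2y² − 3y − 10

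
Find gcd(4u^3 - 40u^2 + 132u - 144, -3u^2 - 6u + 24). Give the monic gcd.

By polynomial division,
  4u^3 - 40u^2 + 132u - 144 = (-(4/3)u + 16)(-3u^2 - 6u + 24) + (260u - 528)
  -3u^2 - 6u + 24 = (-(3/260)u - 393/8450)(260u - 528) + (-2352/4225)
  260u - 528 = (-(274625/588)u + 46475/49)(-2352/4225) + (0)
The last nonzero remainder is the constant -2352/4225, so the polynomials are coprime and gcd = 1.

1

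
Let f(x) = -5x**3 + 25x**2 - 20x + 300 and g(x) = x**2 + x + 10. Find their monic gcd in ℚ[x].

x**2 + x + 10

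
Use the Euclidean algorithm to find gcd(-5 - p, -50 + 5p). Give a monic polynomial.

By polynomial division,
  -p - 5 = (-1/5)(5p - 50) + (-15)
  5p - 50 = (-(1/3)p + 10/3)(-15) + (0)
The last nonzero remainder is the constant -15, so the polynomials are coprime and gcd = 1.

1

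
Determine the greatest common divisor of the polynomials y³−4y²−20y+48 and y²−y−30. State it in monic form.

Apply the Euclidean algorithm:
  y³−4y²−20y+48 = (y−3)(y²−y−30) + (7y−42)
  y²−y−30 = ((1/7)y+5/7)(7y−42) + (0)
Last nonzero remainder: 7y−42. Dividing through by 7 gives the monic gcd y−6.

y−6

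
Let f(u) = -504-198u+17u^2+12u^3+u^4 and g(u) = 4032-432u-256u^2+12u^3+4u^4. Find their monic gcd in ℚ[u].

By polynomial division,
  u^4+12u^3+17u^2-198u-504 = (1/4)(4u^4+12u^3-256u^2-432u+4032) + (9u^3+81u^2-90u-1512)
  4u^4+12u^3-256u^2-432u+4032 = ((4/9)u-8/3)(9u^3+81u^2-90u-1512) + (0)
Last nonzero remainder: 9u^3+81u^2-90u-1512. Dividing through by 9 gives the monic gcd u^3+9u^2-10u-168.

-168-10u+9u^2+u^3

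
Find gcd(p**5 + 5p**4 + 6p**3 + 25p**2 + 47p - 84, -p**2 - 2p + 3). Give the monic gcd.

p**2 + 2p - 3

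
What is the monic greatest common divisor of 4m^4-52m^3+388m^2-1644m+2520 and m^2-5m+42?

m^2-5m+42

By polynomial division,
  4m^4-52m^3+388m^2-1644m+2520 = (4m^2-32m+60)(m^2-5m+42) + (0)
The last nonzero remainder m^2-5m+42 is already monic.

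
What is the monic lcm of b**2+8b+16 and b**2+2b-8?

Euclidean algorithm in ℚ[b]:
  b**2+8b+16 = (b**2+2b-8) + (6b+24)
  b**2+2b-8 = ((1/6)b-1/3)(6b+24) + (0)
Last nonzero remainder: 6b+24. Dividing through by 6 gives the monic gcd b+4.
Then lcm(f, g) = f·g / gcd(f, g); expanding and making the result monic gives the answer.

b**3+6b**2-32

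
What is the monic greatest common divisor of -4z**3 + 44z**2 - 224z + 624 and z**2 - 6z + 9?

Repeated division with remainder:
  -4z**3 + 44z**2 - 224z + 624 = (-4z + 20)(z**2 - 6z + 9) + (-68z + 444)
  z**2 - 6z + 9 = (-(1/68)z - 9/1156)(-68z + 444) + (3600/289)
  -68z + 444 = (-(4913/900)z + 10693/300)(3600/289) + (0)
The last nonzero remainder is the constant 3600/289, so the polynomials are coprime and gcd = 1.

1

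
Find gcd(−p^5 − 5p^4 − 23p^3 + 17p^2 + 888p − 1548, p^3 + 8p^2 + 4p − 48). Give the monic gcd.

p^2 + 4p − 12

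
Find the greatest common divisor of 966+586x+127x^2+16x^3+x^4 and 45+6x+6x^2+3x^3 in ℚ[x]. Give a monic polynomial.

3+x

Apply the Euclidean algorithm:
  x^4+16x^3+127x^2+586x+966 = ((1/3)x+14/3)(3x^3+6x^2+6x+45) + (97x^2+543x+756)
  3x^3+6x^2+6x+45 = ((3/97)x-1047/9409)(97x^2+543x+756) + ((404979/9409)x+1214937/9409)
  97x^2+543x+756 = ((912673/404979)x+790356/134993)((404979/9409)x+1214937/9409) + (0)
Last nonzero remainder: (404979/9409)x+1214937/9409. Dividing through by 404979/9409 gives the monic gcd x+3.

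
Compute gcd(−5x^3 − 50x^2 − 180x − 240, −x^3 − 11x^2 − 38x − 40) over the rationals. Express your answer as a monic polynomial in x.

x + 4

By polynomial division,
  −5x^3 − 50x^2 − 180x − 240 = (5)(−x^3 − 11x^2 − 38x − 40) + (5x^2 + 10x − 40)
  −x^3 − 11x^2 − 38x − 40 = (−(1/5)x − 9/5)(5x^2 + 10x − 40) + (−28x − 112)
  5x^2 + 10x − 40 = (−(5/28)x + 5/14)(−28x − 112) + (0)
Last nonzero remainder: −28x − 112. Dividing through by −28 gives the monic gcd x + 4.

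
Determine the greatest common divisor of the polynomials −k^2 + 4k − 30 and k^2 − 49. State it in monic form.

1

Euclidean algorithm in ℚ[k]:
  −k^2 + 4k − 30 = (−1)(k^2 − 49) + (4k − 79)
  k^2 − 49 = ((1/4)k + 79/16)(4k − 79) + (5457/16)
  4k − 79 = ((64/5457)k − 1264/5457)(5457/16) + (0)
The last nonzero remainder is the constant 5457/16, so the polynomials are coprime and gcd = 1.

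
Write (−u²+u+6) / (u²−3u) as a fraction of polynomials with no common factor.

(−u−2)/(u)

Apply the Euclidean algorithm:
  −u²+u+6 = (−1)(u²−3u) + (−2u+6)
  u²−3u = (−(1/2)u)(−2u+6) + (0)
Last nonzero remainder: −2u+6. Dividing through by −2 gives the monic gcd u−3.
Cancel u−3 from numerator and denominator to get the reduced form.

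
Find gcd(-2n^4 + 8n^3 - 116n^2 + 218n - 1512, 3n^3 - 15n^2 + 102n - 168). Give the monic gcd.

n^2 - 3n + 28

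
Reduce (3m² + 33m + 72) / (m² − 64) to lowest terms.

Euclidean algorithm in ℚ[m]:
  3m² + 33m + 72 = (3)(m² − 64) + (33m + 264)
  m² − 64 = ((1/33)m − 8/33)(33m + 264) + (0)
Last nonzero remainder: 33m + 264. Dividing through by 33 gives the monic gcd m + 8.
Cancel m + 8 from numerator and denominator to get the reduced form.

(3m + 9)/(m − 8)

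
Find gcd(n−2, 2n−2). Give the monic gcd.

Apply the Euclidean algorithm:
  n−2 = (1/2)(2n−2) + (−1)
  2n−2 = (−2n+2)(−1) + (0)
The last nonzero remainder is the constant −1, so the polynomials are coprime and gcd = 1.

1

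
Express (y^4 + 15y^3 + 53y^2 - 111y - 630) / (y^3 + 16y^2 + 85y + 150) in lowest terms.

Repeated division with remainder:
  y^4 + 15y^3 + 53y^2 - 111y - 630 = (y - 1)(y^3 + 16y^2 + 85y + 150) + (-16y^2 - 176y - 480)
  y^3 + 16y^2 + 85y + 150 = (-(1/16)y - 5/16)(-16y^2 - 176y - 480) + (0)
Last nonzero remainder: -16y^2 - 176y - 480. Dividing through by -16 gives the monic gcd y^2 + 11y + 30.
Cancel y^2 + 11y + 30 from numerator and denominator to get the reduced form.

(y^2 + 4y - 21)/(y + 5)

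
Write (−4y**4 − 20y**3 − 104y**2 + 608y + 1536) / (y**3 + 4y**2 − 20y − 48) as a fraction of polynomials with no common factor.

Repeated division with remainder:
  −4y**4 − 20y**3 − 104y**2 + 608y + 1536 = (−4y − 4)(y**3 + 4y**2 − 20y − 48) + (−168y**2 + 336y + 1344)
  y**3 + 4y**2 − 20y − 48 = (−(1/168)y − 1/28)(−168y**2 + 336y + 1344) + (0)
Last nonzero remainder: −168y**2 + 336y + 1344. Dividing through by −168 gives the monic gcd y**2 − 2y − 8.
Cancel y**2 − 2y − 8 from numerator and denominator to get the reduced form.

(−4y**2 − 28y − 192)/(y + 6)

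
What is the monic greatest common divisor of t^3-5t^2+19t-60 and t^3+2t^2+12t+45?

Euclidean algorithm in ℚ[t]:
  t^3-5t^2+19t-60 = (t^3+2t^2+12t+45) + (-7t^2+7t-105)
  t^3+2t^2+12t+45 = (-(1/7)t-3/7)(-7t^2+7t-105) + (0)
Last nonzero remainder: -7t^2+7t-105. Dividing through by -7 gives the monic gcd t^2-t+15.

t^2-t+15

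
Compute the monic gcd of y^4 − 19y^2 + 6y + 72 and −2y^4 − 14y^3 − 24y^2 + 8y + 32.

Repeated division with remainder:
  y^4 − 19y^2 + 6y + 72 = (−1/2)(−2y^4 − 14y^3 − 24y^2 + 8y + 32) + (−7y^3 − 31y^2 + 10y + 88)
  −2y^4 − 14y^3 − 24y^2 + 8y + 32 = ((2/7)y + 36/49)(−7y^3 − 31y^2 + 10y + 88) + (−(200/49)y^2 − (1200/49)y − 1600/49)
  −7y^3 − 31y^2 + 10y + 88 = ((343/200)y − 539/200)(−(200/49)y^2 − (1200/49)y − 1600/49) + (0)
Last nonzero remainder: −(200/49)y^2 − (1200/49)y − 1600/49. Dividing through by −200/49 gives the monic gcd y^2 + 6y + 8.

y^2 + 6y + 8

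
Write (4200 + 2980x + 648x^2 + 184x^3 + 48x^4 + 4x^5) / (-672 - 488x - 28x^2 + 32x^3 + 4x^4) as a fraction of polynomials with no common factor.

(75 + 5x + 3x^2 + x^3)/(-12 - x + x^2)

Apply the Euclidean algorithm:
  4x^5 + 48x^4 + 184x^3 + 648x^2 + 2980x + 4200 = (x + 4)(4x^4 + 32x^3 - 28x^2 - 488x - 672) + (84x^3 + 1248x^2 + 5604x + 6888)
  4x^4 + 32x^3 - 28x^2 - 488x - 672 = ((1/21)x - 16/49)(84x^3 + 1248x^2 + 5604x + 6888) + ((5520/49)x^2 + (49680/49)x + 11040/7)
  84x^3 + 1248x^2 + 5604x + 6888 = ((343/460)x + 2009/460)((5520/49)x^2 + (49680/49)x + 11040/7) + (0)
Last nonzero remainder: (5520/49)x^2 + (49680/49)x + 11040/7. Dividing through by 5520/49 gives the monic gcd x^2 + 9x + 14.
Cancel x^2 + 9x + 14 from numerator and denominator to get the reduced form.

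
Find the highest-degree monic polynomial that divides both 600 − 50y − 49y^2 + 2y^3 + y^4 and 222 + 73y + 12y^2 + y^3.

6 + y

Apply the Euclidean algorithm:
  y^4 + 2y^3 − 49y^2 − 50y + 600 = (y − 10)(y^3 + 12y^2 + 73y + 222) + (−2y^2 + 458y + 2820)
  y^3 + 12y^2 + 73y + 222 = (−(1/2)y − 241/2)(−2y^2 + 458y + 2820) + (56672y + 340032)
  −2y^2 + 458y + 2820 = (−(1/28336)y + 235/28336)(56672y + 340032) + (0)
Last nonzero remainder: 56672y + 340032. Dividing through by 56672 gives the monic gcd y + 6.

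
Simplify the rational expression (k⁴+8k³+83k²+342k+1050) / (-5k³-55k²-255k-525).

(-k²-2k-50)/(5k+25)

Euclidean algorithm in ℚ[k]:
  k⁴+8k³+83k²+342k+1050 = (-(1/5)k+3/5)(-5k³-55k²-255k-525) + (65k²+390k+1365)
  -5k³-55k²-255k-525 = (-(1/13)k-5/13)(65k²+390k+1365) + (0)
Last nonzero remainder: 65k²+390k+1365. Dividing through by 65 gives the monic gcd k²+6k+21.
Cancel k²+6k+21 from numerator and denominator to get the reduced form.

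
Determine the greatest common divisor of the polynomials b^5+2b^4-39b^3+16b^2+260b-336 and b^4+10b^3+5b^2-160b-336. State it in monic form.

b^3+6b^2-19b-84

Apply the Euclidean algorithm:
  b^5+2b^4-39b^3+16b^2+260b-336 = (b-8)(b^4+10b^3+5b^2-160b-336) + (36b^3+216b^2-684b-3024)
  b^4+10b^3+5b^2-160b-336 = ((1/36)b+1/9)(36b^3+216b^2-684b-3024) + (0)
Last nonzero remainder: 36b^3+216b^2-684b-3024. Dividing through by 36 gives the monic gcd b^3+6b^2-19b-84.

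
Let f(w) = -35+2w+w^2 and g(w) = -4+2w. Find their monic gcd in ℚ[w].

Repeated division with remainder:
  w^2+2w-35 = ((1/2)w+2)(2w-4) + (-27)
  2w-4 = (-(2/27)w+4/27)(-27) + (0)
The last nonzero remainder is the constant -27, so the polynomials are coprime and gcd = 1.

1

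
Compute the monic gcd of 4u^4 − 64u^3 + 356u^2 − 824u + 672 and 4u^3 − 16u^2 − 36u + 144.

Euclidean algorithm in ℚ[u]:
  4u^4 − 64u^3 + 356u^2 − 824u + 672 = (u − 12)(4u^3 − 16u^2 − 36u + 144) + (200u^2 − 1400u + 2400)
  4u^3 − 16u^2 − 36u + 144 = ((1/50)u + 3/50)(200u^2 − 1400u + 2400) + (0)
Last nonzero remainder: 200u^2 − 1400u + 2400. Dividing through by 200 gives the monic gcd u^2 − 7u + 12.

u^2 − 7u + 12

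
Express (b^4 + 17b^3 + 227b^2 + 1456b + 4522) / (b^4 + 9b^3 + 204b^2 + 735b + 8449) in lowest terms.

(b^2 + 10b + 38)/(b^2 + 2b + 71)

Apply the Euclidean algorithm:
  b^4 + 17b^3 + 227b^2 + 1456b + 4522 = (b^4 + 9b^3 + 204b^2 + 735b + 8449) + (8b^3 + 23b^2 + 721b - 3927)
  b^4 + 9b^3 + 204b^2 + 735b + 8449 = ((1/8)b + 49/64)(8b^3 + 23b^2 + 721b - 3927) + ((6161/64)b^2 + (43127/64)b + 733159/64)
  8b^3 + 23b^2 + 721b - 3927 = ((512/6161)b - 2112/6161)((6161/64)b^2 + (43127/64)b + 733159/64) + (0)
Last nonzero remainder: (6161/64)b^2 + (43127/64)b + 733159/64. Dividing through by 6161/64 gives the monic gcd b^2 + 7b + 119.
Cancel b^2 + 7b + 119 from numerator and denominator to get the reduced form.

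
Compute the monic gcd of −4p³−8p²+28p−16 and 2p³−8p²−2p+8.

p−1

By polynomial division,
  −4p³−8p²+28p−16 = (−2)(2p³−8p²−2p+8) + (−24p²+24p)
  2p³−8p²−2p+8 = (−(1/12)p+1/4)(−24p²+24p) + (−8p+8)
  −24p²+24p = (3p)(−8p+8) + (0)
Last nonzero remainder: −8p+8. Dividing through by −8 gives the monic gcd p−1.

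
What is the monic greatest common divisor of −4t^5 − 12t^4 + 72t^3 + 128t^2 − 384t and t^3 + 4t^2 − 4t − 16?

t^2 + 2t − 8

Euclidean algorithm in ℚ[t]:
  −4t^5 − 12t^4 + 72t^3 + 128t^2 − 384t = (−4t^2 + 4t + 40)(t^3 + 4t^2 − 4t − 16) + (−80t^2 − 160t + 640)
  t^3 + 4t^2 − 4t − 16 = (−(1/80)t − 1/40)(−80t^2 − 160t + 640) + (0)
Last nonzero remainder: −80t^2 − 160t + 640. Dividing through by −80 gives the monic gcd t^2 + 2t − 8.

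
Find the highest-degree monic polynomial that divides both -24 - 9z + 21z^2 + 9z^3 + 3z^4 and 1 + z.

1 + z

By polynomial division,
  3z^4 + 9z^3 + 21z^2 - 9z - 24 = (3z^3 + 6z^2 + 15z - 24)(z + 1) + (0)
The last nonzero remainder z + 1 is already monic.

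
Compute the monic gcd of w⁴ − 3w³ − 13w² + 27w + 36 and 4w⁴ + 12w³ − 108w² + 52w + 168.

w² − 2w − 3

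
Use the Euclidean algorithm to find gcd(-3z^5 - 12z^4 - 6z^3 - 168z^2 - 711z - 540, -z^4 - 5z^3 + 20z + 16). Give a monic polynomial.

z^2 + 5z + 4

By polynomial division,
  -3z^5 - 12z^4 - 6z^3 - 168z^2 - 711z - 540 = (3z - 3)(-z^4 - 5z^3 + 20z + 16) + (-21z^3 - 228z^2 - 699z - 492)
  -z^4 - 5z^3 + 20z + 16 = ((1/21)z - 41/147)(-21z^3 - 228z^2 - 699z - 492) + (-(1485/49)z^2 - (7425/49)z - 5940/49)
  -21z^3 - 228z^2 - 699z - 492 = ((343/495)z + 2009/495)(-(1485/49)z^2 - (7425/49)z - 5940/49) + (0)
Last nonzero remainder: -(1485/49)z^2 - (7425/49)z - 5940/49. Dividing through by -1485/49 gives the monic gcd z^2 + 5z + 4.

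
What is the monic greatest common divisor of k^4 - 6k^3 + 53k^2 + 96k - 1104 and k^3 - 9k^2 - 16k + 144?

k^2 - 16

Apply the Euclidean algorithm:
  k^4 - 6k^3 + 53k^2 + 96k - 1104 = (k + 3)(k^3 - 9k^2 - 16k + 144) + (96k^2 - 1536)
  k^3 - 9k^2 - 16k + 144 = ((1/96)k - 3/32)(96k^2 - 1536) + (0)
Last nonzero remainder: 96k^2 - 1536. Dividing through by 96 gives the monic gcd k^2 - 16.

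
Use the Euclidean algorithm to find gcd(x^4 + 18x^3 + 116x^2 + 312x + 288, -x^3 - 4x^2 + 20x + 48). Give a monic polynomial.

x^2 + 8x + 12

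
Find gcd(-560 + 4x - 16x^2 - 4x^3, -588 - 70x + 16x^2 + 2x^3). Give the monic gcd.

7 + x

Repeated division with remainder:
  -4x^3 - 16x^2 + 4x - 560 = (-2)(2x^3 + 16x^2 - 70x - 588) + (16x^2 - 136x - 1736)
  2x^3 + 16x^2 - 70x - 588 = ((1/8)x + 33/16)(16x^2 - 136x - 1736) + ((855/2)x + 5985/2)
  16x^2 - 136x - 1736 = ((32/855)x - 496/855)((855/2)x + 5985/2) + (0)
Last nonzero remainder: (855/2)x + 5985/2. Dividing through by 855/2 gives the monic gcd x + 7.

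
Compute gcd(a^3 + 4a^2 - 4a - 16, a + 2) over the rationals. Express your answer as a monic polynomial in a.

a + 2

Repeated division with remainder:
  a^3 + 4a^2 - 4a - 16 = (a^2 + 2a - 8)(a + 2) + (0)
The last nonzero remainder a + 2 is already monic.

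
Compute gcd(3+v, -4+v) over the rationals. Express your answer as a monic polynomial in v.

1

Apply the Euclidean algorithm:
  v+3 = (v-4) + (7)
  v-4 = ((1/7)v-4/7)(7) + (0)
The last nonzero remainder is the constant 7, so the polynomials are coprime and gcd = 1.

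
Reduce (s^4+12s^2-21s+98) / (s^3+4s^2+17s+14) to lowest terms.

Apply the Euclidean algorithm:
  s^4+12s^2-21s+98 = (s-4)(s^3+4s^2+17s+14) + (11s^2+33s+154)
  s^3+4s^2+17s+14 = ((1/11)s+1/11)(11s^2+33s+154) + (0)
Last nonzero remainder: 11s^2+33s+154. Dividing through by 11 gives the monic gcd s^2+3s+14.
Cancel s^2+3s+14 from numerator and denominator to get the reduced form.

(s^2-3s+7)/(s+1)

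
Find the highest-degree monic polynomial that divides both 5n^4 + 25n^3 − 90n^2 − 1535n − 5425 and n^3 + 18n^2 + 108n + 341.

Apply the Euclidean algorithm:
  5n^4 + 25n^3 − 90n^2 − 1535n − 5425 = (5n − 65)(n^3 + 18n^2 + 108n + 341) + (540n^2 + 3780n + 16740)
  n^3 + 18n^2 + 108n + 341 = ((1/540)n + 11/540)(540n^2 + 3780n + 16740) + (0)
Last nonzero remainder: 540n^2 + 3780n + 16740. Dividing through by 540 gives the monic gcd n^2 + 7n + 31.

n^2 + 7n + 31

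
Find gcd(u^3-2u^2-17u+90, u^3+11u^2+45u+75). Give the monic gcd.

u+5

Repeated division with remainder:
  u^3-2u^2-17u+90 = (u^3+11u^2+45u+75) + (-13u^2-62u+15)
  u^3+11u^2+45u+75 = (-(1/13)u-81/169)(-13u^2-62u+15) + ((2778/169)u+13890/169)
  -13u^2-62u+15 = (-(2197/2778)u+169/926)((2778/169)u+13890/169) + (0)
Last nonzero remainder: (2778/169)u+13890/169. Dividing through by 2778/169 gives the monic gcd u+5.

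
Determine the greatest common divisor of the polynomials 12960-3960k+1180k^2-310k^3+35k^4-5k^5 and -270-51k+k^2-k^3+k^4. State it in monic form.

Apply the Euclidean algorithm:
  -5k^5+35k^4-310k^3+1180k^2-3960k+12960 = (-5k+30)(k^4-k^3+k^2-51k-270) + (-275k^3+895k^2-3780k+21060)
  k^4-k^3+k^2-51k-270 = (-(1/275)k-124/15125)(-275k^3+895k^2-3780k+21060) + (-(16359/3025)k^2-(16359/3025)k-294462/3025)
  -275k^3+895k^2-3780k+21060 = ((831875/16359)k-1179750/5453)(-(16359/3025)k^2-(16359/3025)k-294462/3025) + (0)
Last nonzero remainder: -(16359/3025)k^2-(16359/3025)k-294462/3025. Dividing through by -16359/3025 gives the monic gcd k^2+k+18.

18+k+k^2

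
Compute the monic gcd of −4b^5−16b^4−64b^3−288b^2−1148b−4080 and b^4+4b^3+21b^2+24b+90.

Euclidean algorithm in ℚ[b]:
  −4b^5−16b^4−64b^3−288b^2−1148b−4080 = (−4b)(b^4+4b^3+21b^2+24b+90) + (20b^3−192b^2−788b−4080)
  b^4+4b^3+21b^2+24b+90 = ((1/20)b+17/25)(20b^3−192b^2−788b−4080) + ((4774/25)b^2+(19096/25)b+14322/5)
  20b^3−192b^2−788b−4080 = ((250/2387)b−3400/2387)((4774/25)b^2+(19096/25)b+14322/5) + (0)
Last nonzero remainder: (4774/25)b^2+(19096/25)b+14322/5. Dividing through by 4774/25 gives the monic gcd b^2+4b+15.

b^2+4b+15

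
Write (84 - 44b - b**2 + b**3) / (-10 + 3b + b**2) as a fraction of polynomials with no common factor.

(-42 + b + b**2)/(5 + b)

By polynomial division,
  b**3 - b**2 - 44b + 84 = (b - 4)(b**2 + 3b - 10) + (-22b + 44)
  b**2 + 3b - 10 = (-(1/22)b - 5/22)(-22b + 44) + (0)
Last nonzero remainder: -22b + 44. Dividing through by -22 gives the monic gcd b - 2.
Cancel b - 2 from numerator and denominator to get the reduced form.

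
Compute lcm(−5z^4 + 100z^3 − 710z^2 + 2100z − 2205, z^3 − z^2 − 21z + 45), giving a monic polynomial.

Euclidean algorithm in ℚ[z]:
  −5z^4 + 100z^3 − 710z^2 + 2100z − 2205 = (−5z + 95)(z^3 − z^2 − 21z + 45) + (−720z^2 + 4320z − 6480)
  z^3 − z^2 − 21z + 45 = (−(1/720)z − 1/144)(−720z^2 + 4320z − 6480) + (0)
Last nonzero remainder: −720z^2 + 4320z − 6480. Dividing through by −720 gives the monic gcd z^2 − 6z + 9.
Then lcm(f, g) = f·g / gcd(f, g); expanding and making the result monic gives the answer.

z^5 − 15z^4 + 42z^3 + 290z^2 − 1659z + 2205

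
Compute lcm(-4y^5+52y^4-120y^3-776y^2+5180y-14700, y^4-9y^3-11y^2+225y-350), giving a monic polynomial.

Euclidean algorithm in ℚ[y]:
  -4y^5+52y^4-120y^3-776y^2+5180y-14700 = (-4y+16)(y^4-9y^3-11y^2+225y-350) + (-20y^3+300y^2+180y-9100)
  y^4-9y^3-11y^2+225y-350 = (-(1/20)y-3/10)(-20y^3+300y^2+180y-9100) + (88y^2-176y-3080)
  -20y^3+300y^2+180y-9100 = (-(5/22)y+65/22)(88y^2-176y-3080) + (0)
Last nonzero remainder: 88y^2-176y-3080. Dividing through by 88 gives the monic gcd y^2-2y-35.
Then lcm(f, g) = f·g / gcd(f, g); expanding and making the result monic gives the answer.

y^7-20y^6+131y^5-146y^4-2353y^3+14680y^2-38675y+36750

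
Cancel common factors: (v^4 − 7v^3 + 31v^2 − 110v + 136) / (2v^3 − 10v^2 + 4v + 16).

(v^2 − v + 17)/(2v + 2)

Repeated division with remainder:
  v^4 − 7v^3 + 31v^2 − 110v + 136 = ((1/2)v − 1)(2v^3 − 10v^2 + 4v + 16) + (19v^2 − 114v + 152)
  2v^3 − 10v^2 + 4v + 16 = ((2/19)v + 2/19)(19v^2 − 114v + 152) + (0)
Last nonzero remainder: 19v^2 − 114v + 152. Dividing through by 19 gives the monic gcd v^2 − 6v + 8.
Cancel v^2 − 6v + 8 from numerator and denominator to get the reduced form.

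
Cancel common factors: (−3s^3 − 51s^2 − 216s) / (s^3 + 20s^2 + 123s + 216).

(−3s)/(s + 3)

Apply the Euclidean algorithm:
  −3s^3 − 51s^2 − 216s = (−3)(s^3 + 20s^2 + 123s + 216) + (9s^2 + 153s + 648)
  s^3 + 20s^2 + 123s + 216 = ((1/9)s + 1/3)(9s^2 + 153s + 648) + (0)
Last nonzero remainder: 9s^2 + 153s + 648. Dividing through by 9 gives the monic gcd s^2 + 17s + 72.
Cancel s^2 + 17s + 72 from numerator and denominator to get the reduced form.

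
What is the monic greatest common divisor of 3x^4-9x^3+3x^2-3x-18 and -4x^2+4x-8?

x^2-x+2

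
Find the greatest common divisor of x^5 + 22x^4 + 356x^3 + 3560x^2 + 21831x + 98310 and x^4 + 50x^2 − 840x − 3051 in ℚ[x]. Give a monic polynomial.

x^2 + 6x + 113

Repeated division with remainder:
  x^5 + 22x^4 + 356x^3 + 3560x^2 + 21831x + 98310 = (x + 22)(x^4 + 50x^2 − 840x − 3051) + (306x^3 + 3300x^2 + 43362x + 165432)
  x^4 + 50x^2 − 840x − 3051 = ((1/306)x − 275/7803)(306x^3 + 3300x^2 + 43362x + 165432) + ((63973/2601)x^2 + (127946/867)x + 7228949/2601)
  306x^3 + 3300x^2 + 43362x + 165432 = ((795906/63973)x + 3807864/63973)((63973/2601)x^2 + (127946/867)x + 7228949/2601) + (0)
Last nonzero remainder: (63973/2601)x^2 + (127946/867)x + 7228949/2601. Dividing through by 63973/2601 gives the monic gcd x^2 + 6x + 113.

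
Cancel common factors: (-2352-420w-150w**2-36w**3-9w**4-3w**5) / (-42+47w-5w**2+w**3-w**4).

(168-6w+3w**3)/(3-4w+w**2)

Repeated division with remainder:
  -3w**5-9w**4-36w**3-150w**2-420w-2352 = (3w+12)(-w**4+w**3-5w**2+47w-42) + (-33w**3-231w**2-858w-1848)
  -w**4+w**3-5w**2+47w-42 = ((1/33)w-8/33)(-33w**3-231w**2-858w-1848) + (-35w**2-105w-490)
  -33w**3-231w**2-858w-1848 = ((33/35)w+132/35)(-35w**2-105w-490) + (0)
Last nonzero remainder: -35w**2-105w-490. Dividing through by -35 gives the monic gcd w**2+3w+14.
Cancel w**2+3w+14 from numerator and denominator to get the reduced form.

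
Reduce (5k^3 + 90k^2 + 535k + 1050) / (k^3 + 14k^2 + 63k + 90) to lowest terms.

(5k + 35)/(k + 3)

Repeated division with remainder:
  5k^3 + 90k^2 + 535k + 1050 = (5)(k^3 + 14k^2 + 63k + 90) + (20k^2 + 220k + 600)
  k^3 + 14k^2 + 63k + 90 = ((1/20)k + 3/20)(20k^2 + 220k + 600) + (0)
Last nonzero remainder: 20k^2 + 220k + 600. Dividing through by 20 gives the monic gcd k^2 + 11k + 30.
Cancel k^2 + 11k + 30 from numerator and denominator to get the reduced form.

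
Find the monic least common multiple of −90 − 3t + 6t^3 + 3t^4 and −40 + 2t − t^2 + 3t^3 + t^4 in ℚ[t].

−120 − 34t − t^2 + 8t^3 + 6t^4 + t^5

Euclidean algorithm in ℚ[t]:
  3t^4 + 6t^3 − 3t − 90 = (3)(t^4 + 3t^3 − t^2 + 2t − 40) + (−3t^3 + 3t^2 − 9t + 30)
  t^4 + 3t^3 − t^2 + 2t − 40 = (−(1/3)t − 4/3)(−3t^3 + 3t^2 − 9t + 30) + (0)
Last nonzero remainder: −3t^3 + 3t^2 − 9t + 30. Dividing through by −3 gives the monic gcd t^3 − t^2 + 3t − 10.
Then lcm(f, g) = f·g / gcd(f, g); expanding and making the result monic gives the answer.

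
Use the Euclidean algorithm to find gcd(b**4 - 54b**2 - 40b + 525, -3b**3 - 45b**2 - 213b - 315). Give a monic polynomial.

Repeated division with remainder:
  b**4 - 54b**2 - 40b + 525 = (-(1/3)b + 5)(-3b**3 - 45b**2 - 213b - 315) + (100b**2 + 920b + 2100)
  -3b**3 - 45b**2 - 213b - 315 = (-(3/100)b - 87/500)(100b**2 + 920b + 2100) + ((252/25)b + 252/5)
  100b**2 + 920b + 2100 = ((625/63)b + 125/3)((252/25)b + 252/5) + (0)
Last nonzero remainder: (252/25)b + 252/5. Dividing through by 252/25 gives the monic gcd b + 5.

b + 5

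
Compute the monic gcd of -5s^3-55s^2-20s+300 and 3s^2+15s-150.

s+10

By polynomial division,
  -5s^3-55s^2-20s+300 = (-(5/3)s-10)(3s^2+15s-150) + (-120s-1200)
  3s^2+15s-150 = (-(1/40)s+1/8)(-120s-1200) + (0)
Last nonzero remainder: -120s-1200. Dividing through by -120 gives the monic gcd s+10.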